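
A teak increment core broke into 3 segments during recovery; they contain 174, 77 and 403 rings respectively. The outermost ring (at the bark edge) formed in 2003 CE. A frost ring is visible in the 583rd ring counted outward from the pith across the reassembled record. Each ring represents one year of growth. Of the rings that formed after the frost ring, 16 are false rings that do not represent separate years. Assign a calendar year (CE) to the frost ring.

Total rings = 174 + 77 + 403 = 654.
654 − 583 = 71 rings lie beyond the frost ring toward the bark edge.
Excluding 16 false rings: 71 − 16 = 55.
Counting back 55 years from 2003 CE places the frost ring in 2003 − 55 = 1948 CE.

1948 CE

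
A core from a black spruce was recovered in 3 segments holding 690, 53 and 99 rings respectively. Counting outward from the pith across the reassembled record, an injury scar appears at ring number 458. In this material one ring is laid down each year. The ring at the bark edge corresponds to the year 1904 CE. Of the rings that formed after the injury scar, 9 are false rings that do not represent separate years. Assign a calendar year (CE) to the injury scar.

1529 CE

Total rings = 690 + 53 + 99 = 842.
842 − 458 = 384 rings lie beyond the injury scar toward the bark edge.
384 − 9 false = 375 true rings after the injury scar.
1904 − 375 = 1529 CE.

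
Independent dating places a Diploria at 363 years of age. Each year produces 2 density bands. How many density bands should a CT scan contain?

726 density bands

363 years at 2 density bands per year gives 363 × 2 = 726 density bands.
So 726 density bands should be present.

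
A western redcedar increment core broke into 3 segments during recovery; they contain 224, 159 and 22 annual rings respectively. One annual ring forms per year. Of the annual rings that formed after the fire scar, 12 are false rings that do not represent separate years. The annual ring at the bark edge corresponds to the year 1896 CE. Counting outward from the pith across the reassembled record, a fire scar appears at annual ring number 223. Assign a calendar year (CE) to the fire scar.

Total annual rings = 224 + 159 + 22 = 405.
Between annual ring 223 and the bark edge there are 405 − 223 = 182 annual rings.
Removing the 12 false annual rings leaves 182 − 12 = 170 true annual rings beyond the fire scar.
Counting back 170 years from 1896 CE places the fire scar in 1896 − 170 = 1726 CE.

1726 CE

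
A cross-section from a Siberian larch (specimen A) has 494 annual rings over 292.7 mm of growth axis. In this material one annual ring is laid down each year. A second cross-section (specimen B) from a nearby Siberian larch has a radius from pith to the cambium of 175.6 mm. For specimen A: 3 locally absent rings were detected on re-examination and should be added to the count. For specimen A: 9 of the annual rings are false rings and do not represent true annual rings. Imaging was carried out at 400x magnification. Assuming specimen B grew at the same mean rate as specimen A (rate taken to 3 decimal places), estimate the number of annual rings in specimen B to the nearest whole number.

293 annual rings

Specimen A: adjusted count: 494 − 9 + 3 = 488 annual rings.
A: Extension rate ≈ 292.7 / 488 = 0.600 mm/yr.
For B, 175.6 / 0.600 = 292.67 years ≈ 293 annual rings.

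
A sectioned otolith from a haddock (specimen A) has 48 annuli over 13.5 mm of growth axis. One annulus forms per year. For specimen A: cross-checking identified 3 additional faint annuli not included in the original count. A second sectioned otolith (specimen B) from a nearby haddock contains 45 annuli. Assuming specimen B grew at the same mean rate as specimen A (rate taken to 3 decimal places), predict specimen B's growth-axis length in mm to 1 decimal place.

Specimen A: after corrections the count is 48 + 3 = 51 annuli.
A: 13.5 mm over 51 years gives 13.5 / 51 ≈ 0.265 mm/year.
B's length ≈ 0.265 × 45 = 11.9 mm.

11.9 mm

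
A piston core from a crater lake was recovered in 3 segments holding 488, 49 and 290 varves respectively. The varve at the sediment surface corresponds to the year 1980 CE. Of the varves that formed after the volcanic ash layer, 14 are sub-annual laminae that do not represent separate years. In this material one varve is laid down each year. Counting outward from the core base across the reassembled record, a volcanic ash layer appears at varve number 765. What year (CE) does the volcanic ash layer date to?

Total varves = 488 + 49 + 290 = 827.
827 − 765 = 62 varves lie beyond the volcanic ash layer toward the sediment surface.
62 − 14 false = 48 true varves after the volcanic ash layer.
Counting back 48 years from 1980 CE places the volcanic ash layer in 1980 − 48 = 1932 CE.

1932 CE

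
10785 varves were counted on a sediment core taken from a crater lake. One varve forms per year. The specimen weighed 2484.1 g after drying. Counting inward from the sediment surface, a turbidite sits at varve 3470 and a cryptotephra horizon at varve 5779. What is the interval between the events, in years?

The two markers are separated by 5779 − 3470 = 2309 varves.
That is 2309 years at one varve per year.

2309 years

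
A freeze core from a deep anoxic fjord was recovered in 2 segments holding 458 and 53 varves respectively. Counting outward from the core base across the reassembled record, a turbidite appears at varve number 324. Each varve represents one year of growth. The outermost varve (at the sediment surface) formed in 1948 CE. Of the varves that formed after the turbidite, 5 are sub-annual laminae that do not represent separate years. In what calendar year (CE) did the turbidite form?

Total varves = 458 + 53 = 511.
The turbidite sits at varve 324 from the core base, so 511 − 324 = 187 varves formed after it.
Excluding 5 false varves: 187 − 5 = 182.
The varve at the sediment surface is 1948 CE, so the turbidite dates to 1948 − 182 = 1766 CE.

1766 CE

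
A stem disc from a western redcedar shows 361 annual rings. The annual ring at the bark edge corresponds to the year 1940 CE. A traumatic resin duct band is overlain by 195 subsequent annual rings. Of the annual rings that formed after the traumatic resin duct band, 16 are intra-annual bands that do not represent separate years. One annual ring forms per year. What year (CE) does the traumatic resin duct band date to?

1761 CE

There are 195 annual rings younger than the traumatic resin duct band.
195 − 16 false = 179 true annual rings after the traumatic resin duct band.
1940 − 179 = 1761 CE.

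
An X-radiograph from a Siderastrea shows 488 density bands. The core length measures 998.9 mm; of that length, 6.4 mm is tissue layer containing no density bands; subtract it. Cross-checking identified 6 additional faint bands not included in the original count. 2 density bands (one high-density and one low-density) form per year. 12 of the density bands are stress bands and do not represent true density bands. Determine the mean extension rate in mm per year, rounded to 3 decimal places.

After corrections the count is 488 − 12 + 6 = 482 density bands.
482 density bands at 2 per year is 482 / 2 = 241 years.
Net length = 998.9 − 6.4 = 992.5 mm.
Extension rate ≈ 992.5 / 241 = 4.118 mm per year.

4.118 mm per year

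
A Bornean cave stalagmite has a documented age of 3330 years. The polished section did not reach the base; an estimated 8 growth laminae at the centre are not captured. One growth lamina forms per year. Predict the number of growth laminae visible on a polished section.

3322 growth laminae

One growth lamina per year gives 3330 growth laminae over 3330 years.
3330 − 8 missed = 3322 growth laminae expected in the prepared section.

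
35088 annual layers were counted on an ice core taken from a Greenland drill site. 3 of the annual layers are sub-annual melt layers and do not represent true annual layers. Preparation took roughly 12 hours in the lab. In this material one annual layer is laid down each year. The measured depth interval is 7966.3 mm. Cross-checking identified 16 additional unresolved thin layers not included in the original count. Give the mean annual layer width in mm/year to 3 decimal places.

After corrections the count is 35088 − 3 + 16 = 35101 annual layers.
Extension rate ≈ 7966.3 / 35101 = 0.227 mm/year.

0.227 mm/year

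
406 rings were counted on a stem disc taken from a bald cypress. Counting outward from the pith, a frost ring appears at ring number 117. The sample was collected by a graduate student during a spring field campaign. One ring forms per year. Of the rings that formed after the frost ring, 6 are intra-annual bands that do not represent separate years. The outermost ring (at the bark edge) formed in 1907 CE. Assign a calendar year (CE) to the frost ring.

The frost ring sits at ring 117 from the pith, so 406 − 117 = 289 rings formed after it.
Excluding 6 false rings: 289 − 6 = 283.
Counting back 283 years from 1907 CE places the frost ring in 1907 − 283 = 1624 CE.

1624 CE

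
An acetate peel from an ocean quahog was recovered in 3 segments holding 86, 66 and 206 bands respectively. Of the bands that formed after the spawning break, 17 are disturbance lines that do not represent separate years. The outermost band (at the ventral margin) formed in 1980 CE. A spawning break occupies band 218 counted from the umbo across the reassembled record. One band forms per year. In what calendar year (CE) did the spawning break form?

1857 CE

Total bands = 86 + 66 + 206 = 358.
358 − 218 = 140 bands lie beyond the spawning break toward the ventral margin.
Removing the 17 false bands leaves 140 − 17 = 123 true bands beyond the spawning break.
Counting back 123 years from 1980 CE places the spawning break in 1980 − 123 = 1857 CE.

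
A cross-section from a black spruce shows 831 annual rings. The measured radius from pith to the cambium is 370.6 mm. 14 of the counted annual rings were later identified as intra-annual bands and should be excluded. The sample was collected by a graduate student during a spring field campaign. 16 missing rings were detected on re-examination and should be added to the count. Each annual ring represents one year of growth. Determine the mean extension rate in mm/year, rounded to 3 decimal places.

0.445 mm/year

After corrections the count is 831 − 14 + 16 = 833 annual rings.
Extension rate ≈ 370.6 / 833 = 0.445 mm/year.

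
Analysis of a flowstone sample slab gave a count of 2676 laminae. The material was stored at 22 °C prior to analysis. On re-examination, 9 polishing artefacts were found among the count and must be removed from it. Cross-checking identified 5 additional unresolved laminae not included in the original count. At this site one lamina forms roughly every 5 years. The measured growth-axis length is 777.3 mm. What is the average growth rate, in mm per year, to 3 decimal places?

0.058 mm per year

Adjusted count: 2676 − 9 + 5 = 2672 laminae.
At 5 years per lamina, 2672 × 5 = 13360 years.
777.3 mm over 13360 years gives 777.3 / 13360 ≈ 0.058 mm per year.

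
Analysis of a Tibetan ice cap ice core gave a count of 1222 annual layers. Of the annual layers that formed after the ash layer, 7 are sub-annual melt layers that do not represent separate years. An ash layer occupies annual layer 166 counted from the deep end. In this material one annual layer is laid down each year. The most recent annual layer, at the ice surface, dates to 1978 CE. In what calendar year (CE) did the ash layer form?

Between annual layer 166 and the ice surface there are 1222 − 166 = 1056 annual layers.
Removing the 7 false annual layers leaves 1056 − 7 = 1049 true annual layers beyond the ash layer.
1978 − 1049 = 929 CE.

929 CE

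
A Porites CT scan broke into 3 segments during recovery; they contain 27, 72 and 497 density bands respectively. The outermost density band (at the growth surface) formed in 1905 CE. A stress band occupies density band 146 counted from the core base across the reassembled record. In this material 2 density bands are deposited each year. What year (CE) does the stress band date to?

Total density bands = 27 + 72 + 497 = 596.
The stress band sits at density band 146 from the core base, so 596 − 146 = 450 density bands formed after it.
450 density bands at 2 per year is 450 / 2 = 225 years.
Counting back 225 years from 1905 CE places the stress band in 1905 − 225 = 1680 CE.

1680 CE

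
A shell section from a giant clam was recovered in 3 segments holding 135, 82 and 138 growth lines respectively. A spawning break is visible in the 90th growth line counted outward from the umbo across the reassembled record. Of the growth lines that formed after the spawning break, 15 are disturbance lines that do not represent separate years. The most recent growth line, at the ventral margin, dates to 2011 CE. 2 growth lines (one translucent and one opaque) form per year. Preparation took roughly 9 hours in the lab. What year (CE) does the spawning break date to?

1886 CE

Total growth lines = 135 + 82 + 138 = 355.
Between growth line 90 and the ventral margin there are 355 − 90 = 265 growth lines.
Removing the 15 false growth lines leaves 265 − 15 = 250 true growth lines beyond the spawning break.
250 growth lines at 2 per year is 250 / 2 = 125 years.
Counting back 125 years from 2011 CE places the spawning break in 2011 − 125 = 1886 CE.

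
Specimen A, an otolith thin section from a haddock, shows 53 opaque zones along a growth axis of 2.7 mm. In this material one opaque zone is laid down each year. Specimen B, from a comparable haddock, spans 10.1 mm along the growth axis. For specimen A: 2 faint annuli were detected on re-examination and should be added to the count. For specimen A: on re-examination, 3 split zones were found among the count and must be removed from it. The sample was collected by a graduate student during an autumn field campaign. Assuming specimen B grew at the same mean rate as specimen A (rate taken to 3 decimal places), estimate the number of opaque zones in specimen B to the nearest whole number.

Specimen A: true opaque zone count = 53 − 3 + 2 = 52.
A: 2.7 mm over 52 years gives 2.7 / 52 ≈ 0.052 mm/yr.
Specimen B: 10.1 mm / 0.052 mm per year = 194.23 years ≈ 194 opaque zones.

194 opaque zones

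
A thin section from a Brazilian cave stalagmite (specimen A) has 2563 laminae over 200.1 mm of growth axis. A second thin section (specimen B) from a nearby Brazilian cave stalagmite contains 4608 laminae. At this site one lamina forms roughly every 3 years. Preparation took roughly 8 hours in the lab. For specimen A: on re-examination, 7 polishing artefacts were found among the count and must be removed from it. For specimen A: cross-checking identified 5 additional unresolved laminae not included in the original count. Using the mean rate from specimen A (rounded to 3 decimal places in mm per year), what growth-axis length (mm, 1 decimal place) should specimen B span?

359.4 mm

Specimen A: adjusted count: 2563 − 7 + 5 = 2561 laminae.
Specimen A: 2561 laminae at 3 years each span 2561 × 3 = 7683 years.
A: Extension rate ≈ 200.1 / 7683 = 0.026 mm per year.
Specimen B: multiplying by 3 years per lamina: 4608 × 3 = 13824 years. For B, 0.026 mm/year × 13824 years = 359.4 mm.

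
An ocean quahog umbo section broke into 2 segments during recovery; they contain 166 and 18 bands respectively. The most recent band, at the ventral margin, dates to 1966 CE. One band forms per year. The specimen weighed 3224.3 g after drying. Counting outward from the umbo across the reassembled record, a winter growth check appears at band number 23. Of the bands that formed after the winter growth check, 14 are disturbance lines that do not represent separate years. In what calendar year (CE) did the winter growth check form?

1819 CE

Total bands = 166 + 18 = 184.
The winter growth check sits at band 23 from the umbo, so 184 − 23 = 161 bands formed after it.
Excluding 14 false bands: 161 − 14 = 147.
1966 − 147 = 1819 CE.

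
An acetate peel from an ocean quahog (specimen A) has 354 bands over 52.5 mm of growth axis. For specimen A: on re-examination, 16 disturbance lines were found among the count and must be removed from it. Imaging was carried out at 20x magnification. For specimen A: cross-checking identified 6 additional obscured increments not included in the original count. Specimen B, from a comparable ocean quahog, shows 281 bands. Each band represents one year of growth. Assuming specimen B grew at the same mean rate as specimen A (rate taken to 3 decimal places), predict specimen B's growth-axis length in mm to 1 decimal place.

Specimen A: adjusted count: 354 − 16 + 6 = 344 bands.
A: Mean rate = 52.5 mm / 344 years ≈ 0.153 mm per year.
Length of B = 0.153 × 281 = 43.0 mm.

43.0 mm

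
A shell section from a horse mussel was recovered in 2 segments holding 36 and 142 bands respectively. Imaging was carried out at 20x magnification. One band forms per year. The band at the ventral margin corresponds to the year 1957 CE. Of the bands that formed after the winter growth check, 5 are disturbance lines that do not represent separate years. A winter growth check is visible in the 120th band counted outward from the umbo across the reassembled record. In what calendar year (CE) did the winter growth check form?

Total bands = 36 + 142 = 178.
Between band 120 and the ventral margin there are 178 − 120 = 58 bands.
Removing the 5 false bands leaves 58 − 5 = 53 true bands beyond the winter growth check.
1957 − 53 = 1904 CE.

1904 CE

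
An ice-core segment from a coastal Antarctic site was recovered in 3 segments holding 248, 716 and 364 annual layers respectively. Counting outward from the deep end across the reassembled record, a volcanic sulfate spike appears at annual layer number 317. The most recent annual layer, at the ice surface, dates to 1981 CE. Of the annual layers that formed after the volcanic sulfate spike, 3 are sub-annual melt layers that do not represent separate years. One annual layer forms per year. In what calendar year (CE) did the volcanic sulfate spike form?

Total annual layers = 248 + 716 + 364 = 1328.
1328 − 317 = 1011 annual layers lie beyond the volcanic sulfate spike toward the ice surface.
Excluding 3 false annual layers: 1011 − 3 = 1008.
1981 − 1008 = 973 CE.

973 CE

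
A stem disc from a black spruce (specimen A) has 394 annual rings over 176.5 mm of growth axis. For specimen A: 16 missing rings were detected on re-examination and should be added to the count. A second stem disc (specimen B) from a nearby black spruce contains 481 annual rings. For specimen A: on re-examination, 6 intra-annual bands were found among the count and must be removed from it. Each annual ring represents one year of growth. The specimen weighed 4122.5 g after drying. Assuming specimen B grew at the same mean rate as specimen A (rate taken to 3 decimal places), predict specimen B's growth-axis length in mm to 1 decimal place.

Specimen A: correcting the raw count gives 394 − 6 + 16 = 404 true annual rings.
A: Mean rate = 176.5 mm / 404 years ≈ 0.437 mm/yr.
B's length ≈ 0.437 × 481 = 210.2 mm.

210.2 mm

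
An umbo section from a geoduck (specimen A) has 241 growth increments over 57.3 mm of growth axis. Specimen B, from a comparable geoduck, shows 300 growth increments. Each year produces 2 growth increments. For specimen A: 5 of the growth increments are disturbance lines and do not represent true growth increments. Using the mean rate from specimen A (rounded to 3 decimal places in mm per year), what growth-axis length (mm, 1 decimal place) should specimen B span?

Specimen A: adjusted count: 241 − 5 = 236 growth increments.
Specimen A: 236 growth increments at 2 per year is 236 / 2 = 118 years.
A: Extension rate ≈ 57.3 / 118 = 0.486 mm per year.
Specimen B: 300 growth increments at 2 per year is 300 / 2 = 150 years. Length of B = 0.486 × 150 = 72.9 mm.

72.9 mm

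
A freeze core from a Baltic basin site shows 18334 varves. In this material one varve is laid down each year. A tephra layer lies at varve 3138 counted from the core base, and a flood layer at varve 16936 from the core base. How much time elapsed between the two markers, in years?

13798 years

The two markers are separated by 16936 − 3138 = 13798 varves.
At one varve per year, 13798 years elapsed between them.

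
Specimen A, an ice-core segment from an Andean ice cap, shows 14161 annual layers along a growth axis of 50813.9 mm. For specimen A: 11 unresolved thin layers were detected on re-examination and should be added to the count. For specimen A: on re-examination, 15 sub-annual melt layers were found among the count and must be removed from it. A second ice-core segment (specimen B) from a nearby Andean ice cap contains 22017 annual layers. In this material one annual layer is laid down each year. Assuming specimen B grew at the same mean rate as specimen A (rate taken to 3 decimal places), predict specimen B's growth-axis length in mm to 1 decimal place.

Specimen A: correcting the raw count gives 14161 − 15 + 11 = 14157 true annual layers.
A: Mean rate = 50813.9 mm / 14157 years ≈ 3.589 mm per year.
B's length ≈ 3.589 × 22017 = 79019.0 mm.

79019.0 mm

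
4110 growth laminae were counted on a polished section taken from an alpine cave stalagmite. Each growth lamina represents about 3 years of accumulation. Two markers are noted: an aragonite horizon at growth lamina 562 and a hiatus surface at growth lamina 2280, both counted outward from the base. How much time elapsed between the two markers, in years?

5154 years

2280 − 562 = 1718 growth laminae lie between the two events.
1718 growth laminae at 3 years each span 1718 × 3 = 5154 years.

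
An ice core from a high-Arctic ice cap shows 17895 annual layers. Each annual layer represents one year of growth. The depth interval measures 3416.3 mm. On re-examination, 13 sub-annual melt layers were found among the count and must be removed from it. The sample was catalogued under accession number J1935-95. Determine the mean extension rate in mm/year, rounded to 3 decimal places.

0.191 mm/year

Correcting the raw count gives 17895 − 13 = 17882 true annual layers.
Extension rate ≈ 3416.3 / 17882 = 0.191 mm/year.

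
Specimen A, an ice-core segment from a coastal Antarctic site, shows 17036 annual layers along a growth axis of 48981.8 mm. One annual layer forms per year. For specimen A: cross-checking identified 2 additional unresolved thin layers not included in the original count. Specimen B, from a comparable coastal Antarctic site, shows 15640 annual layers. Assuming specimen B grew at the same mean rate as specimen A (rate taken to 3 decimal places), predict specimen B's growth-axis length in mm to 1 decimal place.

44965.0 mm

Specimen A: true annual layer count = 17036 + 2 = 17038.
A: Extension rate ≈ 48981.8 / 17038 = 2.875 mm/yr.
Length of B = 2.875 × 15640 = 44965.0 mm.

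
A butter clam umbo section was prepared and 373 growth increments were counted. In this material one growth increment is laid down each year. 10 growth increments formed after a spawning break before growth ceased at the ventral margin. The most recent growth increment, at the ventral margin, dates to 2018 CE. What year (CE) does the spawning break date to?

10 growth increments post-date the spawning break.
Counting back 10 years from 2018 CE places the spawning break in 2018 − 10 = 2008 CE.

2008 CE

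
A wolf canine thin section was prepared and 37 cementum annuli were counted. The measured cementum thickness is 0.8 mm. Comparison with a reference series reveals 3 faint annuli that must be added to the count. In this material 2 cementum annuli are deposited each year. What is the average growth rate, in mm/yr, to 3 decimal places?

Correcting the raw count gives 37 + 3 = 40 true cementum annuli.
40 cementum annuli at 2 per year is 40 / 2 = 20 years.
Mean rate = 0.8 mm / 20 years ≈ 0.040 mm/yr.

0.040 mm/yr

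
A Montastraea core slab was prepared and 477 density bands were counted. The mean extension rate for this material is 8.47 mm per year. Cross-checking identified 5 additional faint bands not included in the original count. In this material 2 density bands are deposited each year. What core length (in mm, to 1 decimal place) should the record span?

Correcting the raw count gives 477 + 5 = 482 true density bands.
Dividing by 2 density bands per year: 482 / 2 = 241 years.
241 years at 8.47 mm/year gives 8.47 × 241 = 2041.3 mm.

2041.3 mm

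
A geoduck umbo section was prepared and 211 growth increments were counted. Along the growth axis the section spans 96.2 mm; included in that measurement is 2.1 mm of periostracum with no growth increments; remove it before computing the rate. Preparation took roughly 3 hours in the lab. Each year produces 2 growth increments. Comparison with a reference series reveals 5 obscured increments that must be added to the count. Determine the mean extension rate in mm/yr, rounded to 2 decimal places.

0.87 mm/yr

True growth increment count = 211 + 5 = 216.
216 growth increments at 2 per year is 216 / 2 = 108 years.
The growth record spans 96.2 − 2.1 = 94.1 mm.
Mean rate = 94.1 mm / 108 years ≈ 0.87 mm/yr.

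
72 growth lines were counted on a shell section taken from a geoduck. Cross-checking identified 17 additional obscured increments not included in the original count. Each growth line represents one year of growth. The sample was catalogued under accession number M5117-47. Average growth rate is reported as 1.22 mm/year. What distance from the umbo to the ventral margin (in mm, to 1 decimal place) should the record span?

108.6 mm

Adjusted count: 72 + 17 = 89 growth lines.
Length ≈ 1.22 × 89 = 108.6 mm.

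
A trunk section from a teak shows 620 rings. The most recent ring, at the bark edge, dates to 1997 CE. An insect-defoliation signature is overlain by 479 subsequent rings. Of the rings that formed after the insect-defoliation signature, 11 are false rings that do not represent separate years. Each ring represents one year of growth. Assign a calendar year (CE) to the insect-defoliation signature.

1529 CE

479 rings formed after the insect-defoliation signature.
Excluding 11 false rings: 479 − 11 = 468.
1997 − 468 = 1529 CE.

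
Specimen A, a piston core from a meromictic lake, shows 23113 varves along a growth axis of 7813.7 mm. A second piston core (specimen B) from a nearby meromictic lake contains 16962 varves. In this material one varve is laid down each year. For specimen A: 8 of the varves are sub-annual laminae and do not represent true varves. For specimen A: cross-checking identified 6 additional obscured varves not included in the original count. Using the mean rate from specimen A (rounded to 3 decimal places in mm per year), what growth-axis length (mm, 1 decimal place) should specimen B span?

5733.2 mm

Specimen A: after corrections the count is 23113 − 8 + 6 = 23111 varves.
A: 7813.7 mm over 23111 years gives 7813.7 / 23111 ≈ 0.338 mm per year.
Length of B = 0.338 × 16962 = 5733.2 mm.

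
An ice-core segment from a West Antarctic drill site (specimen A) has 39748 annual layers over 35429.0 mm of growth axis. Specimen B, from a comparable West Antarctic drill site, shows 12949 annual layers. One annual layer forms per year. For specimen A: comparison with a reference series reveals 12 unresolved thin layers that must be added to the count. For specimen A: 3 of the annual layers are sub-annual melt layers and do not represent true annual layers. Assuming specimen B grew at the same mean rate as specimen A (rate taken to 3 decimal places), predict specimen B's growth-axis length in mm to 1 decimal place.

Specimen A: correcting the raw count gives 39748 − 3 + 12 = 39757 true annual layers.
A: Extension rate ≈ 35429.0 / 39757 = 0.891 mm/year.
Length of B = 0.891 × 12949 = 11537.6 mm.

11537.6 mm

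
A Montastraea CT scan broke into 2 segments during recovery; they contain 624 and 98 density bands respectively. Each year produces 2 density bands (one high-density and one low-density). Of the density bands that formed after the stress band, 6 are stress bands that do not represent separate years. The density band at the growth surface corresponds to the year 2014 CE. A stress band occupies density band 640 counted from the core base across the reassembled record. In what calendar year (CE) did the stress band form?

1976 CE

Total density bands = 624 + 98 = 722.
The stress band sits at density band 640 from the core base, so 722 − 640 = 82 density bands formed after it.
Removing the 6 false density bands leaves 82 − 6 = 76 true density bands beyond the stress band.
Dividing by 2 density bands per year: 76 / 2 = 38 years.
2014 − 38 = 1976 CE.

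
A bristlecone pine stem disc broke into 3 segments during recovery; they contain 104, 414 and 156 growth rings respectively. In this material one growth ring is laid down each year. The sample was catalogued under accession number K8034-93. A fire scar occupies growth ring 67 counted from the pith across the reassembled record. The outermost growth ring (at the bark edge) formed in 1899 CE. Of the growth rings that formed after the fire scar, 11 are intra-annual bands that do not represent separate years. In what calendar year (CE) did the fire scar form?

Total growth rings = 104 + 414 + 156 = 674.
Between growth ring 67 and the bark edge there are 674 − 67 = 607 growth rings.
Excluding 11 false growth rings: 607 − 11 = 596.
Counting back 596 years from 1899 CE places the fire scar in 1899 − 596 = 1303 CE.

1303 CE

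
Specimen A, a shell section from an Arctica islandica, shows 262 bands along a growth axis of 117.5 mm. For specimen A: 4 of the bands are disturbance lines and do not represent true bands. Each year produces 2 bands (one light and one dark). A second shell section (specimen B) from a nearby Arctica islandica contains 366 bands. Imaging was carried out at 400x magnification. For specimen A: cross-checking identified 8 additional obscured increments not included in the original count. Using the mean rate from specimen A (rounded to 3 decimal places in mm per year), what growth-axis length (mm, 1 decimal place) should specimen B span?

161.6 mm

Specimen A: correcting the raw count gives 262 − 4 + 8 = 266 true bands.
Specimen A: dividing by 2 bands per year: 266 / 2 = 133 years.
A: 117.5 mm over 133 years gives 117.5 / 133 ≈ 0.883 mm per year.
Specimen B: 366 bands at 2 per year is 366 / 2 = 183 years. Length of B = 0.883 × 183 = 161.6 mm.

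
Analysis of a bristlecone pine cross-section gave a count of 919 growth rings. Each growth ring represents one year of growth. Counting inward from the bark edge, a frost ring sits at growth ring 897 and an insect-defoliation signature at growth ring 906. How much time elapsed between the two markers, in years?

Separation: 906 − 897 = 9 growth rings.
That is 9 years at one growth ring per year.

9 years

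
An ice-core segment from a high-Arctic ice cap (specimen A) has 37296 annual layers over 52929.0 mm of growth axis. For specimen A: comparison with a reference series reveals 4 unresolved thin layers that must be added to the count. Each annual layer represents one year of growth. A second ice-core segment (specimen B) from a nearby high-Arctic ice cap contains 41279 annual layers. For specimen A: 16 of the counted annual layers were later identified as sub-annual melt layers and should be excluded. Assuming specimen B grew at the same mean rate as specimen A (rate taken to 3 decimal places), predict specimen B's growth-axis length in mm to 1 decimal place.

Specimen A: after corrections the count is 37296 − 16 + 4 = 37284 annual layers.
A: Mean rate = 52929.0 mm / 37284 years ≈ 1.420 mm/year.
B's length ≈ 1.420 × 41279 = 58616.2 mm.

58616.2 mm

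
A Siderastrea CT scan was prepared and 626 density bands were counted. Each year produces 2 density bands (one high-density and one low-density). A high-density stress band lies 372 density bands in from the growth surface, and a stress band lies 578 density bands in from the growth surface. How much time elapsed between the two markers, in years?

Separation: 578 − 372 = 206 density bands.
With 2 density bands per year, 206 / 2 = 103 years.

103 years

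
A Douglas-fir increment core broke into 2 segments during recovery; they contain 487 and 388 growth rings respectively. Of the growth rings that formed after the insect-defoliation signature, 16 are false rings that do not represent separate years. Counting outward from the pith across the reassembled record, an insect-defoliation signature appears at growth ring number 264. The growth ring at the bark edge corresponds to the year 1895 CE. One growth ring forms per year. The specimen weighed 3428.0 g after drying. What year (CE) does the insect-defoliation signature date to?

1300 CE

Total growth rings = 487 + 388 = 875.
Between growth ring 264 and the bark edge there are 875 − 264 = 611 growth rings.
Removing the 16 false growth rings leaves 611 − 16 = 595 true growth rings beyond the insect-defoliation signature.
The growth ring at the bark edge is 1895 CE, so the insect-defoliation signature dates to 1895 − 595 = 1300 CE.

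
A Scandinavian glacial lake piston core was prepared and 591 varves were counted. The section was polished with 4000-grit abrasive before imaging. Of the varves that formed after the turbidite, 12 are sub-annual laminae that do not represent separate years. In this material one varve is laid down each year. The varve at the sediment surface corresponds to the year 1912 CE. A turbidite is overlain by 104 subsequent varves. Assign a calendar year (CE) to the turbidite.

There are 104 varves younger than the turbidite.
104 − 12 false = 92 true varves after the turbidite.
The varve at the sediment surface is 1912 CE, so the turbidite dates to 1912 − 92 = 1820 CE.

1820 CE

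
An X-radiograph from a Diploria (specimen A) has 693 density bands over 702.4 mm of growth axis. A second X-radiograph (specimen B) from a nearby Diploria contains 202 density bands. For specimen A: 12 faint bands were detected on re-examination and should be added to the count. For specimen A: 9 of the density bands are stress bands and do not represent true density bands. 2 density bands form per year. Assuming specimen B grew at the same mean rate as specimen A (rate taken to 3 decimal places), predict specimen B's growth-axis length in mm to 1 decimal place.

Specimen A: true density band count = 693 − 9 + 12 = 696.
Specimen A: dividing by 2 density bands per year: 696 / 2 = 348 years.
A: Extension rate ≈ 702.4 / 348 = 2.018 mm/year.
Specimen B: with 2 density bands per year, 202 / 2 = 101 years. Length of B = 2.018 × 101 = 203.8 mm.

203.8 mm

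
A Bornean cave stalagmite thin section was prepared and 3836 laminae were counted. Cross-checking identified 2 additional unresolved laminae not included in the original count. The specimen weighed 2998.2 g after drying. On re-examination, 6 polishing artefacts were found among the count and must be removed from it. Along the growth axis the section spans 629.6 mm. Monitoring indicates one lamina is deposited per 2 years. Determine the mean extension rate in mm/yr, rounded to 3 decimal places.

0.082 mm/yr

After corrections the count is 3836 − 6 + 2 = 3832 laminae.
3832 laminae at 2 years each span 3832 × 2 = 7664 years.
Mean rate = 629.6 mm / 7664 years ≈ 0.082 mm/yr.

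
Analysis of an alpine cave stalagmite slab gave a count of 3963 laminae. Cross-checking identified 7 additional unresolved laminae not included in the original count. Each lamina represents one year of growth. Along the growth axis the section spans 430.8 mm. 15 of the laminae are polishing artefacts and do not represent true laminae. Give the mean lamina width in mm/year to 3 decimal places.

True lamina count = 3963 − 15 + 7 = 3955.
430.8 mm over 3955 years gives 430.8 / 3955 ≈ 0.109 mm/year.

0.109 mm/year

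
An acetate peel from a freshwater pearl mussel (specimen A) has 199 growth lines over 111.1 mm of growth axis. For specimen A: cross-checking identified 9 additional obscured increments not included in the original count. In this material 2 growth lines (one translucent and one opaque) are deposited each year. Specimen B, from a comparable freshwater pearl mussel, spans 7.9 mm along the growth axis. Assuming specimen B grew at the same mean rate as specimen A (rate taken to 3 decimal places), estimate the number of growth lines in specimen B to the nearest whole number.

15 growth lines

Specimen A: after corrections the count is 199 + 9 = 208 growth lines.
Specimen A: 208 growth lines at 2 per year is 208 / 2 = 104 years.
A: Mean rate = 111.1 mm / 104 years ≈ 1.068 mm per year.
For B, 7.9 / 1.068 = 7.40 years; at 2 growth lines per year that is 7.40 × 2 ≈ 15 growth lines.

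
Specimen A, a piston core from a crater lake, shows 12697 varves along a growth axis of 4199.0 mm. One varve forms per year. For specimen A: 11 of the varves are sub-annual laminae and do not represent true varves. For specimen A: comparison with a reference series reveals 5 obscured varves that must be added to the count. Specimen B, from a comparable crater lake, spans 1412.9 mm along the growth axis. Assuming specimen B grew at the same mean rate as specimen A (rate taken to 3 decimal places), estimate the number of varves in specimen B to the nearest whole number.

4269 varves

Specimen A: after corrections the count is 12697 − 11 + 5 = 12691 varves.
A: 4199.0 mm over 12691 years gives 4199.0 / 12691 ≈ 0.331 mm/yr.
Specimen B: 1412.9 mm / 0.331 mm per year = 4268.58 years ≈ 4269 varves.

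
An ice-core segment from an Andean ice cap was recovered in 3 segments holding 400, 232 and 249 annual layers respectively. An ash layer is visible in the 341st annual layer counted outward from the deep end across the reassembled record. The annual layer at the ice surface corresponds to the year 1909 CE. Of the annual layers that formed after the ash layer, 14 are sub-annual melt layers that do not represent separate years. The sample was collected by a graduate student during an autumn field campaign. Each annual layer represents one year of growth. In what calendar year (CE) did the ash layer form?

Total annual layers = 400 + 232 + 249 = 881.
Between annual layer 341 and the ice surface there are 881 − 341 = 540 annual layers.
Removing the 14 false annual layers leaves 540 − 14 = 526 true annual layers beyond the ash layer.
1909 − 526 = 1383 CE.

1383 CE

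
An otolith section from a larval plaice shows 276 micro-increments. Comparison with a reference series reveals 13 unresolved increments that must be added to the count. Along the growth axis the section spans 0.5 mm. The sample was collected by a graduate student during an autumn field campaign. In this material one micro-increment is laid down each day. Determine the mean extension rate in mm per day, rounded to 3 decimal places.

Adjusted count: 276 + 13 = 289 micro-increments.
Extension rate ≈ 0.5 / 289 = 0.002 mm per day.

0.002 mm per day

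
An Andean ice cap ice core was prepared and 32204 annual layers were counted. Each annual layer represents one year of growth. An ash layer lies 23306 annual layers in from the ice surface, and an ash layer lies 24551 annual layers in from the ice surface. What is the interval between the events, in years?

1245 years

24551 − 23306 = 1245 annual layers lie between the two events.
One annual layer per year makes the interval 1245 years.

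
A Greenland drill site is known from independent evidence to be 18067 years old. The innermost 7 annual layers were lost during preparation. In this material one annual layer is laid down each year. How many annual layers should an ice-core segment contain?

At one annual layer per year, 18067 years correspond to 18067 annual layers.
Less the 7 uncaptured annual layers: 18067 − 7 = 18060.

18060 annual layers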